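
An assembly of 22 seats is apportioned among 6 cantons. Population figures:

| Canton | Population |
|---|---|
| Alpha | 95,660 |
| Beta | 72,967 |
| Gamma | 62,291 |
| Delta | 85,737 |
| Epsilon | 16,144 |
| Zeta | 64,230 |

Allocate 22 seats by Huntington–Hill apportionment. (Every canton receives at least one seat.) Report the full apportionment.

Alpha 5, Beta 4, Gamma 3, Delta 5, Epsilon 1, Zeta 4

With divisor 18262: modified quotas Alpha 5.238, Beta 3.996, Gamma 3.411, Delta 4.695, Epsilon 0.884, Zeta 3.517.
Geometric-mean thresholds: Alpha √(5·6)=5.477, Beta √(3·4)=3.464, Gamma √(3·4)=3.464, Delta √(4·5)=4.472, Epsilon (min 1), Zeta √(3·4)=3.464.
Each quota rounded against its threshold gives Alpha 5, Beta 4, Gamma 3, Delta 5, Epsilon 1, Zeta 4 (total 22).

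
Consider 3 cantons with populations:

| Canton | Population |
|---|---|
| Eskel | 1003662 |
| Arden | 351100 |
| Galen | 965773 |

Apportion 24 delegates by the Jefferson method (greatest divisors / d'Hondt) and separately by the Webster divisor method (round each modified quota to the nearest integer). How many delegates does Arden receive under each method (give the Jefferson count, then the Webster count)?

3 and 4

Jefferson: Eskel 11, Arden 3, Galen 10.
Webster: Eskel 10, Arden 4, Galen 10.
Arden gets 3 under Jefferson and 4 under Webster.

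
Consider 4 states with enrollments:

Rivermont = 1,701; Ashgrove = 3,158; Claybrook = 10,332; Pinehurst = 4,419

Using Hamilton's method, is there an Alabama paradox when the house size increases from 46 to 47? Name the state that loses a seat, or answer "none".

Ashgrove

At 46 seats: Rivermont 4, Ashgrove 8, Claybrook 24, Pinehurst 10.
At 47 seats: Rivermont 4, Ashgrove 7, Claybrook 25, Pinehurst 11.
Ashgrove drops from 8 to 7.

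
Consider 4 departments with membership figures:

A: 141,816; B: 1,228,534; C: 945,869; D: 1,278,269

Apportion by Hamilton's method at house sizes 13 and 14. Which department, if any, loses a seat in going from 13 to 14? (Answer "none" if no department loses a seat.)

At 13 seats: A 1, B 4, C 3, D 5.
At 14 seats: A 0, B 5, C 4, D 5.
A drops from 1 to 0.

A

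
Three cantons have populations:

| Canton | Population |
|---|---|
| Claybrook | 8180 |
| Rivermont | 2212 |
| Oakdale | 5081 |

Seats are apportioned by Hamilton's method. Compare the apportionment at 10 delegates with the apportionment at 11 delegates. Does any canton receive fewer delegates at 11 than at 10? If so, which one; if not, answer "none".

Rivermont

At 10 seats: Claybrook 5, Rivermont 2, Oakdale 3.
At 11 seats: Claybrook 6, Rivermont 1, Oakdale 4.
Rivermont drops from 2 to 1.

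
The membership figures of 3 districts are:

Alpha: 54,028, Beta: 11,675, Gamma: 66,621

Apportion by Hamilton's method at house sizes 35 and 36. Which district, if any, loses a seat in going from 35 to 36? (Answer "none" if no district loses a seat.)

none

At 35 seats: Alpha 14, Beta 3, Gamma 18.
At 36 seats: Alpha 15, Beta 3, Gamma 18.
No district's allocation decreased.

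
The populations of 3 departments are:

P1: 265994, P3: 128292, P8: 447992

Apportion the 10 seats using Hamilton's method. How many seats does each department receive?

The standard divisor is 842278/10 ≈ 84227.8.
Standard quotas: P1 3.1580, P3 1.5232, P8 5.3188.
Lower quotas: P1 3, P3 1, P8 5 (sum 9, leaving 1 seat).
Remainders in descending order: P3 0.5232, P8 0.3188, P1 0.1580.
The surplus seat goes to P3.

P1 3; P3 2; P8 5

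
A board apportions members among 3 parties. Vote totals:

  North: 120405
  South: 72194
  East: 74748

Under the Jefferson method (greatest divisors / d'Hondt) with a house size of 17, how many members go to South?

4

Standard divisor 267347/17 ≈ 15726.294; standard quotas: North 7.656, South 4.591, East 4.753.
Rounding down gives 7, 4, 4 = 15 seats, so the divisor must be adjusted.
With modified divisor 14700: modified quotas North 8.191, South 4.911, East 5.085.
Rounding down: North 8, South 4, East 5 (total 17).
South receives 4.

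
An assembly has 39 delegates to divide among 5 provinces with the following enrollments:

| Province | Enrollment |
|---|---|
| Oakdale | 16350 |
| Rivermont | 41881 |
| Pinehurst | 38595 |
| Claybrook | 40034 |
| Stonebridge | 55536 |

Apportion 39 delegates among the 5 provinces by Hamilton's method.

Oakdale=3, Rivermont=9, Pinehurst=8, Claybrook=8, Stonebridge=11

Standard divisor: 192396 ÷ 39 ≈ 4933.231.
Standard quotas: Oakdale 3.3143, Rivermont 8.4896, Pinehurst 7.8235, Claybrook 8.1152, Stonebridge 11.2575.
Lower quotas: Oakdale 3, Rivermont 8, Pinehurst 7, Claybrook 8, Stonebridge 11 (sum 37, leaving 2 seats).
Remainders in descending order: Pinehurst 0.8235, Rivermont 0.4896, Oakdale 0.3143, Stonebridge 0.2575, Claybrook 0.1152.
The surplus seats go to Pinehurst, Rivermont.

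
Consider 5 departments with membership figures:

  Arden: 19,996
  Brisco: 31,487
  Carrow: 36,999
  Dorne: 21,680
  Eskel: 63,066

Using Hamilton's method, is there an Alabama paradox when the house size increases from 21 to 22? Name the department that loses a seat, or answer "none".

none

At 21 seats: Arden 2, Brisco 4, Carrow 4, Dorne 3, Eskel 8.
At 22 seats: Arden 2, Brisco 4, Carrow 5, Dorne 3, Eskel 8.
No department's allocation decreased.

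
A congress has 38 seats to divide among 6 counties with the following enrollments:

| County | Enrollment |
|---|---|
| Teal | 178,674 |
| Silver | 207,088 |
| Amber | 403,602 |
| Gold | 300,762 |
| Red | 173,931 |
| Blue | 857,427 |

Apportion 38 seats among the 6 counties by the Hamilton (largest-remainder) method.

The standard divisor is 2121484/38 ≈ 55828.526.
Standard quotas: Teal 3.2004, Silver 3.7094, Amber 7.2293, Gold 5.3872, Red 3.1155, Blue 15.3582.
Lower quotas: Teal 3, Silver 3, Amber 7, Gold 5, Red 3, Blue 15 (sum 36, leaving 2 seats).
Remainders in descending order: Silver 0.7094, Gold 0.3872, Blue 0.3582, Amber 0.2293, Teal 0.2004, Red 0.1155.
Largest remainders: Silver, Gold receive the extra seats.

Teal=3; Silver=4; Amber=7; Gold=6; Red=3; Blue=15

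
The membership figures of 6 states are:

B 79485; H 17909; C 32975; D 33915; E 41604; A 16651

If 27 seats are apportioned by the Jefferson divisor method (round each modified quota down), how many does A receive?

2

Standard divisor 222539/27 ≈ 8242.185; standard quotas: B 9.644, H 2.173, C 4.001, D 4.115, E 5.048, A 2.020.
Rounding down gives 9, 2, 4, 4, 5, 2 = 26 seats, so the divisor must be adjusted.
With modified divisor 7600: modified quotas B 10.459, H 2.356, C 4.339, D 4.463, E 5.474, A 2.191.
Rounding down: B 10, H 2, C 4, D 4, E 5, A 2 (total 27).
A receives 2.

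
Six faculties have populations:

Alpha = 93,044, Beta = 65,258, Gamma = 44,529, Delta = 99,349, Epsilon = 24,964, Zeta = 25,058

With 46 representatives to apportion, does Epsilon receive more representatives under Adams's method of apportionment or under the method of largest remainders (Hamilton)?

Adams

Adams: Alpha 12, Beta 8, Gamma 6, Delta 12, Epsilon 4, Zeta 4.
Hamilton: Alpha 12, Beta 9, Gamma 6, Delta 13, Epsilon 3, Zeta 3.
Epsilon gets 4 under Adams and 3 under Hamilton.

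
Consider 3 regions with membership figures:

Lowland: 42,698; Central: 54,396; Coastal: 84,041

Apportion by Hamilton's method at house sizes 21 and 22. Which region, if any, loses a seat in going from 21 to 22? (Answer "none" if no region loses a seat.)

none

At 21 seats: Lowland 5, Central 6, Coastal 10.
At 22 seats: Lowland 5, Central 7, Coastal 10.
No region's allocation decreased.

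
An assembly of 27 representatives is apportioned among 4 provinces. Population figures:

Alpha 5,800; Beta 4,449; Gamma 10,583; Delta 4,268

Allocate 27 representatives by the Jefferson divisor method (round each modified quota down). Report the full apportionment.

Standard divisor 25100/27 ≈ 929.63; standard quotas: Alpha 6.239, Beta 4.786, Gamma 11.384, Delta 4.591.
Rounding down gives 6, 4, 11, 4 = 25 seats, so the divisor must be adjusted.
With modified divisor 870: modified quotas Alpha 6.667, Beta 5.114, Gamma 12.164, Delta 4.906.
Rounding down: Alpha 6, Beta 5, Gamma 12, Delta 4 (total 27).

Alpha 6; Beta 5; Gamma 12; Delta 4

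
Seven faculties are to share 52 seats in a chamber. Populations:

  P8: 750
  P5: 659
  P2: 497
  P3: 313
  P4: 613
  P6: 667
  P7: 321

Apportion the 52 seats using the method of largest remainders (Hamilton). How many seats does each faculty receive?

P8: 10, P5: 9, P2: 7, P3: 4, P4: 8, P6: 9, P7: 5

Standard divisor: 3820 ÷ 52 ≈ 73.462.
Standard quotas: P8 10.209, P5 8.971, P2 6.765, P3 4.261, P4 8.345, P6 9.080, P7 4.370.
Lower quotas: P8 10, P5 8, P2 6, P3 4, P4 8, P6 9, P7 4 (sum 49, leaving 3 seats).
Remainders in descending order: P5 0.971, P2 0.765, P7 0.370, P4 0.345, P3 0.261, P8 0.209, P6 0.080.
The surplus seats go to P5, P2, P7.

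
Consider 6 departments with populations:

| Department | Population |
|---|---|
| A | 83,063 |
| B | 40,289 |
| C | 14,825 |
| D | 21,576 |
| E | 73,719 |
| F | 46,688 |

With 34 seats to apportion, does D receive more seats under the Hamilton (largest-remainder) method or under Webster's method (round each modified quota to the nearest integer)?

Hamilton: A 10, B 5, C 2, D 2, E 9, F 6.
Webster: A 10, B 5, C 2, D 3, E 9, F 5.
D gets 2 under Hamilton and 3 under Webster.

Webster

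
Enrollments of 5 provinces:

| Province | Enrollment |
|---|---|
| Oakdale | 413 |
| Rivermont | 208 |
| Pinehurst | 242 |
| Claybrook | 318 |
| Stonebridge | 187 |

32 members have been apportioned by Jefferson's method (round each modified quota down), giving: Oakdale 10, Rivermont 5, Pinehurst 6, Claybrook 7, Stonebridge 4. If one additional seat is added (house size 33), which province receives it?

Priority for the next seat is population ÷ (current seats + 1).
Priorities: Oakdale 37.545, Rivermont 34.667, Pinehurst 34.571, Claybrook 39.750, Stonebridge 37.400.
Highest priority: Claybrook.

Claybrook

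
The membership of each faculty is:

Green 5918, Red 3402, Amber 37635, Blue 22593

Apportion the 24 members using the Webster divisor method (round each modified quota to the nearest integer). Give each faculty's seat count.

Standard divisor 69548/24 ≈ 2897.833; standard quotas: Green 2.042, Red 1.174, Amber 12.987, Blue 7.797.
Rounding to the nearest integer gives Green 2, Red 1, Amber 13, Blue 8 — total 24, matching the house size, so no adjustment is needed.

Green=2, Red=1, Amber=13, Blue=8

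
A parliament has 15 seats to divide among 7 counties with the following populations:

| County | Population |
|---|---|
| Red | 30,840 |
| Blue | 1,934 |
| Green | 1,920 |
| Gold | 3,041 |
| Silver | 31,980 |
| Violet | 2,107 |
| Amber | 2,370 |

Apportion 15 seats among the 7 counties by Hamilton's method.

Red 6, Blue 0, Green 0, Gold 1, Silver 7, Violet 0, Amber 1

Standard divisor: 74192 ÷ 15 ≈ 4946.133.
Standard quotas: Red 6.2352, Blue 0.3910, Green 0.3882, Gold 0.6148, Silver 6.4657, Violet 0.4260, Amber 0.4792.
Lower quotas: Red 6, Blue 0, Green 0, Gold 0, Silver 6, Violet 0, Amber 0 (sum 12, leaving 3 seats).
Remainders in descending order: Gold 0.6148, Amber 0.4792, Silver 0.4657, Violet 0.4260, Blue 0.3910, Green 0.3882, Red 0.2352.
Largest remainders: Gold, Amber, Silver receive the extra seats.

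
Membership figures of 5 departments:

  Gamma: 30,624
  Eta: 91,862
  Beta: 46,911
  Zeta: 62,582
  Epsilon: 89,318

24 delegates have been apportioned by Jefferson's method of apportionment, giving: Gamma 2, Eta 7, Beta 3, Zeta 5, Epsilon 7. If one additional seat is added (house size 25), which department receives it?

Beta

Priority for the next seat is population ÷ (current seats + 1).
Priorities: Gamma 10208.000, Eta 11482.750, Beta 11727.750, Zeta 10430.333, Epsilon 11164.750.
Highest priority: Beta.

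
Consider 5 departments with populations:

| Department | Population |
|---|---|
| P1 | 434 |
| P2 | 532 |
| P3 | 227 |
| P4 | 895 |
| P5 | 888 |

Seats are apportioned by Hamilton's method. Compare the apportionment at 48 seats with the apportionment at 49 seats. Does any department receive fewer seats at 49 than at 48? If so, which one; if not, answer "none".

none

At 48 seats: P1 7, P2 9, P3 4, P4 14, P5 14.
At 49 seats: P1 7, P2 9, P3 4, P4 15, P5 14.
No department's allocation decreased.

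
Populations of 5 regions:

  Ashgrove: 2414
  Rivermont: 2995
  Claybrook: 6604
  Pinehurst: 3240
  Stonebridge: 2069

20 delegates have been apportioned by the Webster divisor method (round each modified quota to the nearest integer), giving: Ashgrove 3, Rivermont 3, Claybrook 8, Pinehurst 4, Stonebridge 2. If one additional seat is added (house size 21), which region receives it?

Rivermont

Priority for the next seat is population ÷ (current seats + 0.5).
Priorities: Ashgrove 689.714, Rivermont 855.714, Claybrook 776.941, Pinehurst 720.000, Stonebridge 827.600.
Highest priority: Rivermont.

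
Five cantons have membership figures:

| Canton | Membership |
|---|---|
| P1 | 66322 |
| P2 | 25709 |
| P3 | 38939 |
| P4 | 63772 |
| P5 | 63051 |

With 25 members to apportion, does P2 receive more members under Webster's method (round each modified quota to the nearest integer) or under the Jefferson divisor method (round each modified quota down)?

Webster: P1 6, P2 3, P3 4, P4 6, P5 6.
Jefferson: P1 7, P2 2, P3 4, P4 6, P5 6.
P2 gets 3 under Webster and 2 under Jefferson.

Webster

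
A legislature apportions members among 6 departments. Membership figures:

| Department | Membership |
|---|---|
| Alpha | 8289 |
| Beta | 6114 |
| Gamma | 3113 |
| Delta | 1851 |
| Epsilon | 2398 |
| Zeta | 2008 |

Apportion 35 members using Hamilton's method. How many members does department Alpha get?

Standard divisor: 23773 ÷ 35 ≈ 679.229.
Standard quotas: Alpha 12.2036, Beta 9.0014, Gamma 4.5831, Delta 2.7252, Epsilon 3.5305, Zeta 2.9563.
Lower quotas: Alpha 12, Beta 9, Gamma 4, Delta 2, Epsilon 3, Zeta 2 (sum 32, leaving 3 seats).
Remainders in descending order: Zeta 0.9563, Delta 0.7252, Gamma 0.5831, Epsilon 0.5305, Alpha 0.2036, Beta 0.0014.
The surplus seats go to Zeta, Delta, Gamma.
Alpha receives 12.

12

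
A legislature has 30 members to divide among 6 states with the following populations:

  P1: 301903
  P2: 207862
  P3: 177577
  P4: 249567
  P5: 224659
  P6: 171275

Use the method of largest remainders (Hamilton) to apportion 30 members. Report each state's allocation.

The standard divisor is 1332843/30 ≈ 44428.1.
Standard quotas: P1 6.7953, P2 4.6786, P3 3.9970, P4 5.6173, P5 5.0567, P6 3.8551.
Lower quotas: P1 6, P2 4, P3 3, P4 5, P5 5, P6 3 (sum 26, leaving 4 seats).
Remainders in descending order: P3 0.9970, P6 0.8551, P1 0.7953, P2 0.6786, P4 0.6173, P5 0.0567.
Largest remainders: P3, P6, P1, P2 receive the extra seats.

P1=7, P2=5, P3=4, P4=5, P5=5, P6=4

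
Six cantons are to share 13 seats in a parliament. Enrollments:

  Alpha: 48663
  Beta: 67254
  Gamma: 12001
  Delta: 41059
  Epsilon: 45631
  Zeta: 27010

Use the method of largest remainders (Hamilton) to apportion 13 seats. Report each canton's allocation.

Standard divisor: 241618 ÷ 13 = 18586.
Standard quotas: Alpha 2.6183, Beta 3.6185, Gamma 0.6457, Delta 2.2091, Epsilon 2.4551, Zeta 1.4532.
Lower quotas: Alpha 2, Beta 3, Gamma 0, Delta 2, Epsilon 2, Zeta 1 (sum 10, leaving 3 seats).
Remainders in descending order: Gamma 0.6457, Beta 0.6185, Alpha 0.6183, Epsilon 0.4551, Zeta 0.4532, Delta 0.2091.
The surplus seats go to Gamma, Beta, Alpha.

Alpha=3; Beta=4; Gamma=1; Delta=2; Epsilon=2; Zeta=1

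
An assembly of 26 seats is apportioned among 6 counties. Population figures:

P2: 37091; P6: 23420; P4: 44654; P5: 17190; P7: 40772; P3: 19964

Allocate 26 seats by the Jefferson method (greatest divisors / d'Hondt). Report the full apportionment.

Standard divisor 183091/26 ≈ 7041.962; standard quotas: P2 5.267, P6 3.326, P4 6.341, P5 2.441, P7 5.790, P3 2.835.
Rounding down gives 5, 3, 6, 2, 5, 2 = 23 seats, so the divisor must be adjusted.
With modified divisor 6300: modified quotas P2 5.887, P6 3.717, P4 7.088, P5 2.729, P7 6.472, P3 3.169.
Rounding down: P2 5, P6 3, P4 7, P5 2, P7 6, P3 3 (total 26).

P2 5; P6 3; P4 7; P5 2; P7 6; P3 3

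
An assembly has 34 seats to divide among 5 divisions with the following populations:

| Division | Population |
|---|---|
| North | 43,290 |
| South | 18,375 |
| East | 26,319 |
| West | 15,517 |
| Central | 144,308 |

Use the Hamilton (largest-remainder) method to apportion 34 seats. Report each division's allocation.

North=6, South=2, East=4, West=2, Central=20

Total 247809; standard divisor 247809/34 ≈ 7288.5.
Standard quotas: North 5.9395, South 2.5211, East 3.6110, West 2.1290, Central 19.7994.
Lower quotas: North 5, South 2, East 3, West 2, Central 19 (sum 31, leaving 3 seats).
Remainders in descending order: North 0.9395, Central 0.7994, East 0.6110, South 0.5211, West 0.1290.
The surplus seats go to North, Central, East.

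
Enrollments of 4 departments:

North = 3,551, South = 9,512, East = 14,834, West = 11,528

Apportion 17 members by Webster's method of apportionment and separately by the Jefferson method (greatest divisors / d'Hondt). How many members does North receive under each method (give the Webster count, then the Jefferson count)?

2 and 1

Webster: North 2, South 4, East 6, West 5.
Jefferson: North 1, South 4, East 7, West 5.
North gets 2 under Webster and 1 under Jefferson.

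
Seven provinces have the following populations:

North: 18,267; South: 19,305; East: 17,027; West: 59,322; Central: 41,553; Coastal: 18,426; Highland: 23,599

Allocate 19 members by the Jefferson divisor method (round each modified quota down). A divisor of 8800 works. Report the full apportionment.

With modified divisor 8800: modified quotas North 2.076, South 2.194, East 1.935, West 6.741, Central 4.722, Coastal 2.094, Highland 2.682.
Rounding down: North 2, South 2, East 1, West 6, Central 4, Coastal 2, Highland 2 (total 19).

North 2, South 2, East 1, West 6, Central 4, Coastal 2, Highland 2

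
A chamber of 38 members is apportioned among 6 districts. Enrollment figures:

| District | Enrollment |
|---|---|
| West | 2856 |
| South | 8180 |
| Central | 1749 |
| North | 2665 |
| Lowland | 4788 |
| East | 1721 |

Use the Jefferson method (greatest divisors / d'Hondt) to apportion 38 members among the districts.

Standard divisor 21959/38 ≈ 577.868; standard quotas: West 4.942, South 14.155, Central 3.027, North 4.612, Lowland 8.286, East 2.978.
Rounding down gives 4, 14, 3, 4, 8, 2 = 35 seats, so the divisor must be adjusted.
With modified divisor 540: modified quotas West 5.289, South 15.148, Central 3.239, North 4.935, Lowland 8.867, East 3.187.
Rounding down: West 5, South 15, Central 3, North 4, Lowland 8, East 3 (total 38).

West 5, South 15, Central 3, North 4, Lowland 8, East 3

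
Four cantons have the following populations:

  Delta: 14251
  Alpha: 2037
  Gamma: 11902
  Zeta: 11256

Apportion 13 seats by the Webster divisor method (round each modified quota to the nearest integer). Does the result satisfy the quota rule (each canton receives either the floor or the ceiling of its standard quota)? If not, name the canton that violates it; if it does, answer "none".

Standard quotas: Delta 4.697, Alpha 0.671, Gamma 3.922, Zeta 3.710.
Webster allocation: Delta 4, Alpha 1, Gamma 4, Zeta 4.
Every allocation lies between the lower and upper quota.

none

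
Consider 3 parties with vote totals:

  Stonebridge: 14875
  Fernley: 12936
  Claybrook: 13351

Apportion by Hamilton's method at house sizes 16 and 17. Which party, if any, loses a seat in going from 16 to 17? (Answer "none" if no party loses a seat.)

none

At 16 seats: Stonebridge 6, Fernley 5, Claybrook 5.
At 17 seats: Stonebridge 6, Fernley 5, Claybrook 6.
No party's allocation decreased.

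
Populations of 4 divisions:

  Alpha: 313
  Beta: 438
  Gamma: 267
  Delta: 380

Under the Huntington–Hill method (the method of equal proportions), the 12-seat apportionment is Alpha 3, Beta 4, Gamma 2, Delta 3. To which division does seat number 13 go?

Priority for the next seat is population ÷ (√(s·(s+1))).
Priorities: Alpha 90.355, Beta 97.940, Gamma 109.002, Delta 109.697.
Highest priority: Delta.

Delta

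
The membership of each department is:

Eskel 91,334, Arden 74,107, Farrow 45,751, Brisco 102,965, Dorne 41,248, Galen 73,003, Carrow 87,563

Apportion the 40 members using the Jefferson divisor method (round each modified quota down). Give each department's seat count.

Eskel 7; Arden 6; Farrow 3; Brisco 8; Dorne 3; Galen 6; Carrow 7

Standard divisor 515971/40 ≈ 12899.275; standard quotas: Eskel 7.081, Arden 5.745, Farrow 3.547, Brisco 7.982, Dorne 3.198, Galen 5.659, Carrow 6.788.
Rounding down gives 7, 5, 3, 7, 3, 5, 6 = 36 seats, so the divisor must be adjusted.
With modified divisor 11800: modified quotas Eskel 7.740, Arden 6.280, Farrow 3.877, Brisco 8.726, Dorne 3.496, Galen 6.187, Carrow 7.421.
Rounding down: Eskel 7, Arden 6, Farrow 3, Brisco 8, Dorne 3, Galen 6, Carrow 7 (total 40).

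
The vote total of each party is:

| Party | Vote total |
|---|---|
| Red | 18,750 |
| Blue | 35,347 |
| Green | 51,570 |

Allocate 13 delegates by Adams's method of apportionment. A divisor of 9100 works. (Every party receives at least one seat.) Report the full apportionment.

With modified divisor 9100: modified quotas Red 2.060, Blue 3.884, Green 5.667.
Rounding up: Red 3, Blue 4, Green 6 (total 13).

Red: 3; Blue: 4; Green: 6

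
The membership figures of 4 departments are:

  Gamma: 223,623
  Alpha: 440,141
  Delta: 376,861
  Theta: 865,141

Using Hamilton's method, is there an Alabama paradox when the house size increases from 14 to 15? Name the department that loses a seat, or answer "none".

At 14 seats: Gamma 2, Alpha 3, Delta 3, Theta 6.
At 15 seats: Gamma 2, Alpha 3, Delta 3, Theta 7.
No department's allocation decreased.

none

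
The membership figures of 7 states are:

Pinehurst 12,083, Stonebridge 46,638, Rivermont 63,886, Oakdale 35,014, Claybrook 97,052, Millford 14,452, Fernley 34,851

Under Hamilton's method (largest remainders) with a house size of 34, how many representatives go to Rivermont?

7

Total 303976; standard divisor 303976/34 ≈ 8940.471.
Standard quotas: Pinehurst 1.3515, Stonebridge 5.2165, Rivermont 7.1457, Oakdale 3.9163, Claybrook 10.8554, Millford 1.6165, Fernley 3.8981.
Lower quotas: Pinehurst 1, Stonebridge 5, Rivermont 7, Oakdale 3, Claybrook 10, Millford 1, Fernley 3 (sum 30, leaving 4 seats).
Remainders in descending order: Oakdale 0.9163, Fernley 0.8981, Claybrook 0.8554, Millford 0.6165, Pinehurst 0.3515, Stonebridge 0.2165, Rivermont 0.1457.
The surplus seats go to Oakdale, Fernley, Claybrook, Millford.
Rivermont receives 7.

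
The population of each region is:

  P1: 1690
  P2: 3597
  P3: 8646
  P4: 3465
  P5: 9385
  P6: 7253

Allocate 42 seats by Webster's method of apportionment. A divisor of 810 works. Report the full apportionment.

P1=2, P2=4, P3=11, P4=4, P5=12, P6=9

With modified divisor 810: modified quotas P1 2.086, P2 4.441, P3 10.674, P4 4.278, P5 11.586, P6 8.954.
Rounding to the nearest integer: P1 2, P2 4, P3 11, P4 4, P5 12, P6 9 (total 42).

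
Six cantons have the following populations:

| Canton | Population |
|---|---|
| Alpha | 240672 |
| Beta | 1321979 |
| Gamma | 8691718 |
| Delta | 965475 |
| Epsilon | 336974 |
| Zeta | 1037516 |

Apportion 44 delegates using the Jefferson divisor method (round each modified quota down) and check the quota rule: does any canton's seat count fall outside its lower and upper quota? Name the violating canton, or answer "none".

Standard quotas: Alpha 0.841, Beta 4.619, Gamma 30.366, Delta 3.373, Epsilon 1.177, Zeta 3.625.
Jefferson allocation: Alpha 0, Beta 5, Gamma 32, Delta 3, Epsilon 1, Zeta 3.
Gamma has quota 30.366 (lower 30, upper 31) but receives 32 — outside the quota interval.

Gamma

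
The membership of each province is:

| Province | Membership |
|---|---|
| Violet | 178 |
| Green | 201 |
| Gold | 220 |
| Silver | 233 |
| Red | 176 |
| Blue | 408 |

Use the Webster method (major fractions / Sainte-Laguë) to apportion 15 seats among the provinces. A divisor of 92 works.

With modified divisor 92: modified quotas Violet 1.935, Green 2.185, Gold 2.391, Silver 2.533, Red 1.913, Blue 4.435.
Rounding to the nearest integer: Violet 2, Green 2, Gold 2, Silver 3, Red 2, Blue 4 (total 15).

Violet=2, Green=2, Gold=2, Silver=3, Red=2, Blue=4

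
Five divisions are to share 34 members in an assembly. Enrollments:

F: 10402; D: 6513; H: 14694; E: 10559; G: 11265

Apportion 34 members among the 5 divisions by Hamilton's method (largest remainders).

F 7; D 4; H 9; E 7; G 7

Total 53433; standard divisor 53433/34 ≈ 1571.559.
Standard quotas: F 6.6189, D 4.1443, H 9.3500, E 6.7188, G 7.1680.
Lower quotas: F 6, D 4, H 9, E 6, G 7 (sum 32, leaving 2 seats).
Remainders in descending order: E 0.7188, F 0.6189, H 0.3500, G 0.1680, D 0.1443.
Largest remainders: E, F receive the extra seats.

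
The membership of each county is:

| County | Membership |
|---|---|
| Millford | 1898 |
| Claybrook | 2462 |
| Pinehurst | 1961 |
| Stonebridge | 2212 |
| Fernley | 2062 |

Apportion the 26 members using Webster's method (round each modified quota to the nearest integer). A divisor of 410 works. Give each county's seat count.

With modified divisor 410: modified quotas Millford 4.629, Claybrook 6.005, Pinehurst 4.783, Stonebridge 5.395, Fernley 5.029.
Rounding to the nearest integer: Millford 5, Claybrook 6, Pinehurst 5, Stonebridge 5, Fernley 5 (total 26).

Millford: 5, Claybrook: 6, Pinehurst: 5, Stonebridge: 5, Fernley: 5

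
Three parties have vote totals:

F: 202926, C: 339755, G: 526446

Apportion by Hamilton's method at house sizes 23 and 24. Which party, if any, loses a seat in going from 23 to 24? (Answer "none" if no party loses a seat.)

F

At 23 seats: F 5, C 7, G 11.
At 24 seats: F 4, C 8, G 12.
F drops from 5 to 4.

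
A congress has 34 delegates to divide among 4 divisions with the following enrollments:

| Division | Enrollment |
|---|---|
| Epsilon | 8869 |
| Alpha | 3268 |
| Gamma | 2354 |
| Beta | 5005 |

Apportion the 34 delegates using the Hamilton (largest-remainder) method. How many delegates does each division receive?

Standard divisor: 19496 ÷ 34 ≈ 573.412.
Standard quotas: Epsilon 15.4671, Alpha 5.6992, Gamma 4.1053, Beta 8.7285.
Lower quotas: Epsilon 15, Alpha 5, Gamma 4, Beta 8 (sum 32, leaving 2 seats).
Remainders in descending order: Beta 0.7285, Alpha 0.6992, Epsilon 0.4671, Gamma 0.1053.
The surplus seats go to Beta, Alpha.

Epsilon=15; Alpha=6; Gamma=4; Beta=9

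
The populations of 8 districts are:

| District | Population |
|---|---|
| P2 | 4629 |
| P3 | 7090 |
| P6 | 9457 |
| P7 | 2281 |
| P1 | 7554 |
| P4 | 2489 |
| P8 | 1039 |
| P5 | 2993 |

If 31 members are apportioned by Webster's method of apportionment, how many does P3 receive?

Standard divisor 37532/31 ≈ 1210.71; standard quotas: P2 3.823, P3 5.856, P6 7.811, P7 1.884, P1 6.239, P4 2.056, P8 0.858, P5 2.472.
Rounding to the nearest integer gives P2 4, P3 6, P6 8, P7 2, P1 6, P4 2, P8 1, P5 2 — total 31, matching the house size, so no adjustment is needed.
P3 receives 6.

6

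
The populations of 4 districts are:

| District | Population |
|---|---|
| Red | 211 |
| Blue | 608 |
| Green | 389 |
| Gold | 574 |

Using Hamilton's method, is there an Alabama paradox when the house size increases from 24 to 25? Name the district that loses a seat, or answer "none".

At 24 seats: Red 3, Blue 8, Green 5, Gold 8.
At 25 seats: Red 3, Blue 9, Green 5, Gold 8.
No district's allocation decreased.

none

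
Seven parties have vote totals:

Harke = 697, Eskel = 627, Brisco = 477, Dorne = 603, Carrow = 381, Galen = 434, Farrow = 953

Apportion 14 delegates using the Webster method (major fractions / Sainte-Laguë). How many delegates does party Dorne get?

2

Standard divisor 4172/14 ≈ 298; standard quotas: Harke 2.339, Eskel 2.104, Brisco 1.601, Dorne 2.023, Carrow 1.279, Galen 1.456, Farrow 3.198.
Rounding to the nearest integer gives 2, 2, 2, 2, 1, 1, 3 = 13 seats, so the divisor must be adjusted.
With modified divisor 284: modified quotas Harke 2.454, Eskel 2.208, Brisco 1.680, Dorne 2.123, Carrow 1.342, Galen 1.528, Farrow 3.356.
Rounding to the nearest integer: Harke 2, Eskel 2, Brisco 2, Dorne 2, Carrow 1, Galen 2, Farrow 3 (total 14).
Dorne receives 2.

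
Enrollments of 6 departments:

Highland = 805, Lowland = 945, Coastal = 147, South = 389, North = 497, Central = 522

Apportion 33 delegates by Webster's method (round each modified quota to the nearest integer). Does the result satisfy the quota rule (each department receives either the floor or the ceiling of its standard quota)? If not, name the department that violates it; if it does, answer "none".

Standard quotas: Highland 8.038, Lowland 9.436, Coastal 1.468, South 3.884, North 4.962, Central 5.212.
Webster allocation: Highland 8, Lowland 10, Coastal 1, South 4, North 5, Central 5.
Every allocation lies between the lower and upper quota.

none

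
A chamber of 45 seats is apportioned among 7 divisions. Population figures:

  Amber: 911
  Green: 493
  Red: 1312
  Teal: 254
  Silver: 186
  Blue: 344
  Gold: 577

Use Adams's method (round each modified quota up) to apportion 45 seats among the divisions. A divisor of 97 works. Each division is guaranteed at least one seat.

With modified divisor 97: modified quotas Amber 9.392, Green 5.082, Red 13.526, Teal 2.619, Silver 1.918, Blue 3.546, Gold 5.948.
Rounding up: Amber 10, Green 6, Red 14, Teal 3, Silver 2, Blue 4, Gold 6 (total 45).

Amber 10, Green 6, Red 14, Teal 3, Silver 2, Blue 4, Gold 6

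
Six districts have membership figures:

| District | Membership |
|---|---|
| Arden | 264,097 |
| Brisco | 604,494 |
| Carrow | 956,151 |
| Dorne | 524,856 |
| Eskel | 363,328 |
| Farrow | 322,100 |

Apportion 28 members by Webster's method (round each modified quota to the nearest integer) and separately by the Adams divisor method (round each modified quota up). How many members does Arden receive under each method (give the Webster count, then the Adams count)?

2 and 3

Webster: Arden 2, Brisco 6, Carrow 9, Dorne 5, Eskel 3, Farrow 3.
Adams: Arden 3, Brisco 5, Carrow 8, Dorne 5, Eskel 4, Farrow 3.
Arden gets 2 under Webster and 3 under Adams.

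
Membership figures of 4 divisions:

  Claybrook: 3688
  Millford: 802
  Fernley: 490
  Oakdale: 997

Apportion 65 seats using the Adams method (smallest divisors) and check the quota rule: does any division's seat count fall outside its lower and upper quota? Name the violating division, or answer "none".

Claybrook

Standard quotas: Claybrook 40.107, Millford 8.722, Fernley 5.329, Oakdale 10.842.
Adams allocation: Claybrook 39, Millford 9, Fernley 6, Oakdale 11.
Claybrook has quota 40.107 (lower 40, upper 41) but receives 39 — outside the quota interval.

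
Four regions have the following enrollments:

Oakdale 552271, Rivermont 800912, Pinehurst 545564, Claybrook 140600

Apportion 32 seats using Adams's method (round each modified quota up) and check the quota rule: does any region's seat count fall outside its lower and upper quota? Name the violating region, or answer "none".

Standard quotas: Oakdale 8.666, Rivermont 12.567, Pinehurst 8.561, Claybrook 2.206.
Adams allocation: Oakdale 9, Rivermont 12, Pinehurst 8, Claybrook 3.
Every allocation lies between the lower and upper quota.

none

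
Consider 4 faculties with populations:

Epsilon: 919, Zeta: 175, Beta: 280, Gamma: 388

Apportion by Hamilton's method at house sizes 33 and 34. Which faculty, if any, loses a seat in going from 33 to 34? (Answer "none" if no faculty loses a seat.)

At 33 seats: Epsilon 17, Zeta 4, Beta 5, Gamma 7.
At 34 seats: Epsilon 18, Zeta 3, Beta 5, Gamma 8.
Zeta drops from 4 to 3.

Zeta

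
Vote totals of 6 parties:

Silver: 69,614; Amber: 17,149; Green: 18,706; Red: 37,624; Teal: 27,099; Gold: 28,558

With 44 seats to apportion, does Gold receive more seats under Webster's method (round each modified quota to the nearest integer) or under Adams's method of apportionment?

Webster: Silver 16, Amber 4, Green 4, Red 8, Teal 6, Gold 6.
Adams: Silver 15, Amber 4, Green 4, Red 8, Teal 6, Gold 7.
Gold gets 6 under Webster and 7 under Adams.

Adams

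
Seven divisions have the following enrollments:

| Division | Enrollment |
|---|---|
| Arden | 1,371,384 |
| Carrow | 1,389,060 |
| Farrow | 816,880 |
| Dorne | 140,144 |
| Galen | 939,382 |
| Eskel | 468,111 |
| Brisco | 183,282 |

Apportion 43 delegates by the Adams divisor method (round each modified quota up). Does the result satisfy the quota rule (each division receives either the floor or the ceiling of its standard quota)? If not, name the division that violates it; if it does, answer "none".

none

Standard quotas: Arden 11.109, Carrow 11.252, Farrow 6.617, Dorne 1.135, Galen 7.610, Eskel 3.792, Brisco 1.485.
Adams allocation: Arden 11, Carrow 11, Farrow 6, Dorne 2, Galen 7, Eskel 4, Brisco 2.
Every allocation lies between the lower and upper quota.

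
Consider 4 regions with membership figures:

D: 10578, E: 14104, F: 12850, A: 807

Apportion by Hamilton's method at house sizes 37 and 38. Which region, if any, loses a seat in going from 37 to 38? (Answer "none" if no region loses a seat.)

At 37 seats: D 10, E 14, F 12, A 1.
At 38 seats: D 10, E 14, F 13, A 1.
No region's allocation decreased.

none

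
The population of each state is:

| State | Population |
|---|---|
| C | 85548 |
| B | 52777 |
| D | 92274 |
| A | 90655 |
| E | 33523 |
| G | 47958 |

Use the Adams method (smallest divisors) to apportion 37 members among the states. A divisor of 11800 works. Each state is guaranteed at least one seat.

With modified divisor 11800: modified quotas C 7.250, B 4.473, D 7.820, A 7.683, E 2.841, G 4.064.
Rounding up: C 8, B 5, D 8, A 8, E 3, G 5 (total 37).

C=8, B=5, D=8, A=8, E=3, G=5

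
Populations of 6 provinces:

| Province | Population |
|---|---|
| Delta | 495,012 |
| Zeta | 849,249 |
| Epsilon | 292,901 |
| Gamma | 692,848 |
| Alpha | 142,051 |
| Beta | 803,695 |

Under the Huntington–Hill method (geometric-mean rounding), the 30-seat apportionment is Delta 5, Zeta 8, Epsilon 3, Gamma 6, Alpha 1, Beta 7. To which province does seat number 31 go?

Priority for the next seat is population ÷ (√(s·(s+1))).
Priorities: Delta 90376.413, Zeta 100084.954, Epsilon 84553.236, Gamma 106908.767, Alpha 100445.225, Beta 107398.262.
Highest priority: Beta.

Beta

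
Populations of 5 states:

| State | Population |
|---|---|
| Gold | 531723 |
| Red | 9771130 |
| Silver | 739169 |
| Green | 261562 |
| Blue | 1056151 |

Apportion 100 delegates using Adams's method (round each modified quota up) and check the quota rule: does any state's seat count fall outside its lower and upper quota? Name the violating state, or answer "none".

Standard quotas: Gold 4.302, Red 79.056, Silver 5.980, Green 2.116, Blue 8.545.
Adams allocation: Gold 5, Red 77, Silver 6, Green 3, Blue 9.
Red has quota 79.056 (lower 79, upper 80) but receives 77 — outside the quota interval.

Red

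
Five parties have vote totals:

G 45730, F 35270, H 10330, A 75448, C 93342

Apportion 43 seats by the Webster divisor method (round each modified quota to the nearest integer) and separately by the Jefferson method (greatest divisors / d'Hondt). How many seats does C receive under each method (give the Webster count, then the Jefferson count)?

Webster: G 8, F 6, H 2, A 12, C 15.
Jefferson: G 7, F 6, H 1, A 13, C 16.
C gets 15 under Webster and 16 under Jefferson.

15 and 16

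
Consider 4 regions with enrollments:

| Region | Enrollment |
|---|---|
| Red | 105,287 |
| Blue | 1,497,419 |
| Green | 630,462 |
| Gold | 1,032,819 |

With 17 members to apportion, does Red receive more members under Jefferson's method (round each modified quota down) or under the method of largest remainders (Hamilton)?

Hamilton

Jefferson: Red 0, Blue 8, Green 3, Gold 6.
Hamilton: Red 1, Blue 8, Green 3, Gold 5.
Red gets 0 under Jefferson and 1 under Hamilton.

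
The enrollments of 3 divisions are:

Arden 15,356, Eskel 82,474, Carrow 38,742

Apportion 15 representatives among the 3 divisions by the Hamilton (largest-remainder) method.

The standard divisor is 136572/15 ≈ 9104.8.
Standard quotas: Arden 1.6866, Eskel 9.0583, Carrow 4.2551.
Lower quotas: Arden 1, Eskel 9, Carrow 4 (sum 14, leaving 1 seat).
Remainders in descending order: Arden 0.6866, Carrow 0.2551, Eskel 0.0583.
The surplus seat goes to Arden.

Arden 2, Eskel 9, Carrow 4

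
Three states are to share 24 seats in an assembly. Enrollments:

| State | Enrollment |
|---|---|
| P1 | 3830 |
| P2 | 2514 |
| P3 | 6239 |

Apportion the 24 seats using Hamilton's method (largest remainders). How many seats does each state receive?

P1 7, P2 5, P3 12

Total 12583; standard divisor 12583/24 ≈ 524.292.
Standard quotas: P1 7.3051, P2 4.7950, P3 11.8999.
Lower quotas: P1 7, P2 4, P3 11 (sum 22, leaving 2 seats).
Remainders in descending order: P3 0.8999, P2 0.7950, P1 0.3051.
Largest remainders: P3, P2 receive the extra seats.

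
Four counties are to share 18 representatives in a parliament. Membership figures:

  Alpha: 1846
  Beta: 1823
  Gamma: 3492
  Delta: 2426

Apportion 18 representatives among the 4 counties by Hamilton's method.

Standard divisor: 9587 ÷ 18 ≈ 532.611.
Standard quotas: Alpha 3.466, Beta 3.423, Gamma 6.556, Delta 4.555.
Lower quotas: Alpha 3, Beta 3, Gamma 6, Delta 4 (sum 16, leaving 2 seats).
Remainders in descending order: Gamma 0.556, Delta 0.555, Alpha 0.466, Beta 0.423.
Largest remainders: Gamma, Delta receive the extra seats.

Alpha 3, Beta 3, Gamma 7, Delta 5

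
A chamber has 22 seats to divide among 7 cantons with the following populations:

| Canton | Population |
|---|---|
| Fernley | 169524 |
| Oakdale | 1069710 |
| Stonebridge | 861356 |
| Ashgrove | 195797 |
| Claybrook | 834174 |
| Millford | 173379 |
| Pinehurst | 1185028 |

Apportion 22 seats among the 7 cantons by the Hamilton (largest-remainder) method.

Fernley=1; Oakdale=5; Stonebridge=4; Ashgrove=1; Claybrook=4; Millford=1; Pinehurst=6

The standard divisor is 4488968/22 = 204044.
Standard quotas: Fernley 0.8308, Oakdale 5.2425, Stonebridge 4.2214, Ashgrove 0.9596, Claybrook 4.0882, Millford 0.8497, Pinehurst 5.8077.
Lower quotas: Fernley 0, Oakdale 5, Stonebridge 4, Ashgrove 0, Claybrook 4, Millford 0, Pinehurst 5 (sum 18, leaving 4 seats).
Remainders in descending order: Ashgrove 0.9596, Millford 0.8497, Fernley 0.8308, Pinehurst 0.8077, Oakdale 0.2425, Stonebridge 0.2214, Claybrook 0.0882.
The surplus seats go to Ashgrove, Millford, Fernley, Pinehurst.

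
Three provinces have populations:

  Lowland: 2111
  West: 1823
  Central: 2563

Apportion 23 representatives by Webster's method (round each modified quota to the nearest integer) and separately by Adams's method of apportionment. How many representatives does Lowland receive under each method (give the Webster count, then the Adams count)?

Webster: Lowland 8, West 6, Central 9.
Adams: Lowland 7, West 7, Central 9.
Lowland gets 8 under Webster and 7 under Adams.

8 and 7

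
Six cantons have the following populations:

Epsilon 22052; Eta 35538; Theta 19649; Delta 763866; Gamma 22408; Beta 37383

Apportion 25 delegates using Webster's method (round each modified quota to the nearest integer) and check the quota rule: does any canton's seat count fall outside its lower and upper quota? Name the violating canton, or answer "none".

Standard quotas: Epsilon 0.612, Eta 0.986, Theta 0.545, Delta 21.197, Gamma 0.622, Beta 1.037.
Webster allocation: Epsilon 1, Eta 1, Theta 1, Delta 20, Gamma 1, Beta 1.
Delta has quota 21.197 (lower 21, upper 22) but receives 20 — outside the quota interval.

Delta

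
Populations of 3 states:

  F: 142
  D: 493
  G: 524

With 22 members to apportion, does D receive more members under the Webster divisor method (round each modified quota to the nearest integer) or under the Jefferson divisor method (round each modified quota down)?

Jefferson

Webster: F 3, D 9, G 10.
Jefferson: F 2, D 10, G 10.
D gets 9 under Webster and 10 under Jefferson.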